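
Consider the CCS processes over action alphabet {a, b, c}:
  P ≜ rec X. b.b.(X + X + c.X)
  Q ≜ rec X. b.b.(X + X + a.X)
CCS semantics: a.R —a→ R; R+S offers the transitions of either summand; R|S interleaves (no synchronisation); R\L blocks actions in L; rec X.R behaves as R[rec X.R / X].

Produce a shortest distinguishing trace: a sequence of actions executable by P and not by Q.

bbc

P's transition system — 3 states:
  s0 = rec X. b.b.(X + X + c.X) → —b→ s1
  s1 = b.((rec X. b.b.(X + X + c.X)) + (rec X. b.b.(X + X + c.X)) + c.(rec X. b.b.(X + X + c.X))) → —b→ s2
  s2 = (rec X. b.b.(X + X + c.X)) + (rec X. b.b.(X + X + c.X)) + c.(rec X. b.b.(X + X + c.X)) → —b→ s1, —c→ s0
Q's transition system — 3 states:
  t0 = rec X. b.b.(X + X + a.X) → —b→ t1
  t1 = b.((rec X. b.b.(X + X + a.X)) + (rec X. b.b.(X + X + a.X)) + a.(rec X. b.b.(X + X + a.X))) → —b→ t2
  t2 = (rec X. b.b.(X + X + a.X)) + (rec X. b.b.(X + X + a.X)) + a.(rec X. b.b.(X + X + a.X)) → —a→ t0, —b→ t1
Trace ⟨bbc⟩ through P, begin at {s0}:
  step 1 (b): {s1}
  step 2 (b): {s2}
  step 3 (c): {s0}
  — P admits the full trace.
Trace ⟨bbc⟩ through Q, begin at {t0}:
  step 1 (b): {t1}
  step 2 (b): {t2}
  step 3 (c): ∅  — Q cannot continue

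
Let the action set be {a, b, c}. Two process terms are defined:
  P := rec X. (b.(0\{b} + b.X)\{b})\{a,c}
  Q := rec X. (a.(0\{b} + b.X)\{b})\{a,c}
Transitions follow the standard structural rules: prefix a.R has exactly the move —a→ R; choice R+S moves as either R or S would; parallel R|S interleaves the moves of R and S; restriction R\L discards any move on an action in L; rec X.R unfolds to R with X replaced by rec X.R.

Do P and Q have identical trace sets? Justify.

P's transition system — 2 states:
  m0 = rec X. (b.(0\{b} + b.X)\{b})\{a,c} :: ··b··> m1
  m1 = (0\{b} + b.(rec X. (b.(0\{b} + b.X)\{b})\{a,c}))\{b}\{a,c} :: deadlocked
Q's transition system — 1 states:
  n0 = rec X. (a.(0\{b} + b.X)\{b})\{a,c} :: deadlocked
Trace ⟨b⟩ through P, begin at {m0}:
  after b @ step 1: {m1}
  — P admits the full trace.
Trace ⟨b⟩ through Q, begin at {n0}:
  after b @ step 1: no successor for Q

trace-distinct — witness ⟨b⟩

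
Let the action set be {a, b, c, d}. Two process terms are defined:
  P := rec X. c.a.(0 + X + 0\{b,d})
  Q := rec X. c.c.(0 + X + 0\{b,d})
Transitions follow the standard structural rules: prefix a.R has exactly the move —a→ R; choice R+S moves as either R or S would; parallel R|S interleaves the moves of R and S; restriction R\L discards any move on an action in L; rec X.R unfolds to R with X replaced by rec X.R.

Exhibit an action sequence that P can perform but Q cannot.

P's transition system — 3 states:
  p0 = rec X. c.a.(0 + X + 0\{b,d}) | -c-> p1
  p1 = a.(0 + (rec X. c.a.(0 + X + 0\{b,d})) + 0\{b,d}) | -a-> p2
  p2 = 0 + (rec X. c.a.(0 + X + 0\{b,d})) + 0\{b,d} | -c-> p1
Q's transition system — 3 states:
  q0 = rec X. c.c.(0 + X + 0\{b,d}) | -c-> q1
  q1 = c.(0 + (rec X. c.c.(0 + X + 0\{b,d})) + 0\{b,d}) | -c-> q2
  q2 = 0 + (rec X. c.c.(0 + X + 0\{b,d})) + 0\{b,d} | -c-> q1
Executing ca from P (initial set {p0}):
  [1] c ⇒ {p1}
  [2] a ⇒ {p2}
  P completes σ.
Executing ca from Q (initial set {q0}):
  [1] c ⇒ {q1}
  [2] a ⇒ no successor for Q

ca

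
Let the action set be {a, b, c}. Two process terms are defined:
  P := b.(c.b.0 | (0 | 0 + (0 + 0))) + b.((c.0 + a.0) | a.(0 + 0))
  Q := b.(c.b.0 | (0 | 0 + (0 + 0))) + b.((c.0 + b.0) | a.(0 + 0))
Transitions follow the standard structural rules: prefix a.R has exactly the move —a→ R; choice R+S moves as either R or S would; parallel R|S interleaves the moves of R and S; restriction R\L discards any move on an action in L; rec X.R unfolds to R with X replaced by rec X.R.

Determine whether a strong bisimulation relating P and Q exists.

LTS(P): 8 reachable states
  u0 = b.(c.b.0 | (0 | 0 + (0 + 0))) + b.((c.0 + a.0) | a.(0 + 0)) → ··b··> u1, ··b··> u2
  u1 = (c.0 + a.0) | a.(0 + 0) → ··a··> u3, ··a··> u4, ··c··> u4
  u2 = c.b.0 | (0 | 0 + (0 + 0)) → ··c··> u5
  u3 = (c.0 + a.0) | (0 + 0) → ··a··> u6, ··c··> u6
  u4 = 0 | a.(0 + 0) → ··a··> u6
  u5 = b.0 | (0 | 0 + (0 + 0)) → ··b··> u7
  u6 = 0 | (0 + 0) → ·
  u7 = 0 | (0 | 0 + (0 + 0)) → ·
LTS(Q): 8 reachable states
  v0 = b.(c.b.0 | (0 | 0 + (0 + 0))) + b.((c.0 + b.0) | a.(0 + 0)) → ··b··> v1, ··b··> v2
  v1 = (c.0 + b.0) | a.(0 + 0) → ··a··> v3, ··b··> v4, ··c··> v4
  v2 = c.b.0 | (0 | 0 + (0 + 0)) → ··c··> v5
  v3 = (c.0 + b.0) | (0 + 0) → ··b··> v6, ··c··> v6
  v4 = 0 | a.(0 + 0) → ··a··> v6
  v5 = b.0 | (0 | 0 + (0 + 0)) → ··b··> v7
  v6 = 0 | (0 + 0) → ·
  v7 = 0 | (0 | 0 + (0 + 0)) → ·
Coarsest stable partition (strong bisimilarity classes):
  B0 = {u0}
  B1 = {u1}
  B2 = {u4, v4}
  B3 = {u6, u7, v6, v7}
  B4 = {u3}
  B5 = {u2, v2}
  B6 = {u5, v5}
  B7 = {v0}
  B8 = {v1}
  B9 = {v3}
u0 ∈ B0, v0 ∈ B7 → different blocks

not bisimilar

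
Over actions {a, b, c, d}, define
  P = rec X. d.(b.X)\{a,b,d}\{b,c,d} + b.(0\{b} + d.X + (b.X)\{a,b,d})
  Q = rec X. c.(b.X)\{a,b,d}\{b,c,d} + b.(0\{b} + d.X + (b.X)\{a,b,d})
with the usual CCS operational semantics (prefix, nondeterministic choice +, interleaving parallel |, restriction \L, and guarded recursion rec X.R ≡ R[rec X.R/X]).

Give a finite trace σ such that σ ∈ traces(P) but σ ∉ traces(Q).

LTS(P): 3 reachable states
  u0 = rec X. d.(b.X)\{a,b,d}\{b,c,d} + b.(0\{b} + d.X + (b.X)\{a,b,d}) | ··b··> u1, ··d··> u2
  u1 = 0\{b} + d.(rec X. d.(b.X)\{a,b,d}\{b,c,d} + b.(0\{b} + d.X + (b.X)\{a,b,d})) + (b.(rec X. d.(b.X)\{a,b,d}\{b,c,d} + b.(0\{b} + d.X + (b.X)\{a,b,d})))\{a,b,d} | ··d··> u0
  u2 = (b.(rec X. d.(b.X)\{a,b,d}\{b,c,d} + b.(0\{b} + d.X + (b.X)\{a,b,d})))\{a,b,d}\{b,c,d} | ·
LTS(Q): 3 reachable states
  v0 = rec X. c.(b.X)\{a,b,d}\{b,c,d} + b.(0\{b} + d.X + (b.X)\{a,b,d}) | ··b··> v1, ··c··> v2
  v1 = 0\{b} + d.(rec X. c.(b.X)\{a,b,d}\{b,c,d} + b.(0\{b} + d.X + (b.X)\{a,b,d})) + (b.(rec X. c.(b.X)\{a,b,d}\{b,c,d} + b.(0\{b} + d.X + (b.X)\{a,b,d})))\{a,b,d} | ··d··> v0
  v2 = (b.(rec X. c.(b.X)\{a,b,d}\{b,c,d} + b.(0\{b} + d.X + (b.X)\{a,b,d})))\{a,b,d}\{b,c,d} | ·
Run σ = ⟨d⟩ on P: start {u0}
  [1] d ⇒ {u2}
  P completes σ.
Run σ = ⟨d⟩ on Q: start {v0}
  [1] d ⇒ ∅  — Q cannot continue

d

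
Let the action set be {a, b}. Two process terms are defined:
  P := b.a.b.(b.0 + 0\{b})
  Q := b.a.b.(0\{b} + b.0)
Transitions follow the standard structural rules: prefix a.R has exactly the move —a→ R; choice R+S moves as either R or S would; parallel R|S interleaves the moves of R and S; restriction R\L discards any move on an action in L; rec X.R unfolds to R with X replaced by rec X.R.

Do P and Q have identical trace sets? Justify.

traces(P) = traces(Q)

P's transition system — 5 states:
  m0 = b.a.b.(b.0 + 0\{b}) | =b=> m1
  m1 = a.b.(b.0 + 0\{b}) | =a=> m2
  m2 = b.(b.0 + 0\{b}) | =b=> m3
  m3 = b.0 + 0\{b} | =b=> m4
  m4 = 0 | ·
Q's transition system — 5 states:
  n0 = b.a.b.(0\{b} + b.0) | =b=> n1
  n1 = a.b.(0\{b} + b.0) | =a=> n2
  n2 = b.(0\{b} + b.0) | =b=> n3
  n3 = 0\{b} + b.0 | =b=> n4
  n4 = 0 | ·
Coarsest stable partition (strong bisimilarity classes):
  B0 = {m0, n0}
  B1 = {m1, n1}
  B2 = {m2, n2}
  B3 = {m3, n3}
  B4 = {m4, n4}
m0 ∈ B0, n0 ∈ B0 → same block
Bisimilar ⇒ trace-equivalent.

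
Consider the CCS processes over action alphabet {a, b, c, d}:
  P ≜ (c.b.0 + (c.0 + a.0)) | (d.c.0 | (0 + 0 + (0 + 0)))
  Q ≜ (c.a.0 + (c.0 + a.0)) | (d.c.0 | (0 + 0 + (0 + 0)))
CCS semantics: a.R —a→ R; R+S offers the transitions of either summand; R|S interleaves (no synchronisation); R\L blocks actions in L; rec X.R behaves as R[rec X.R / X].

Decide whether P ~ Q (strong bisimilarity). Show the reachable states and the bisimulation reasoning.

Reachable graph of P (9 states):
  m0 = (c.b.0 + (c.0 + a.0)) | (d.c.0 | (0 + 0 + (0 + 0))) | =a=> m1, =c=> m1, =c=> m2, =d=> m3
  m1 = 0 | (d.c.0 | (0 + 0 + (0 + 0))) | =d=> m4
  m2 = b.0 | (d.c.0 | (0 + 0 + (0 + 0))) | =b=> m1, =d=> m5
  m3 = (c.b.0 + (c.0 + a.0)) | (c.0 | (0 + 0 + (0 + 0))) | =a=> m4, =c=> m4, =c=> m5, =c=> m6
  m4 = 0 | (c.0 | (0 + 0 + (0 + 0))) | =c=> m7
  m5 = b.0 | (c.0 | (0 + 0 + (0 + 0))) | =b=> m4, =c=> m8
  m6 = (c.b.0 + (c.0 + a.0)) | (0 | (0 + 0 + (0 + 0))) | =a=> m7, =c=> m7, =c=> m8
  m7 = 0 | (0 | (0 + 0 + (0 + 0))) | stopped
  m8 = b.0 | (0 | (0 + 0 + (0 + 0))) | =b=> m7
Reachable graph of Q (9 states):
  n0 = (c.a.0 + (c.0 + a.0)) | (d.c.0 | (0 + 0 + (0 + 0))) | =a=> n1, =c=> n1, =c=> n2, =d=> n3
  n1 = 0 | (d.c.0 | (0 + 0 + (0 + 0))) | =d=> n4
  n2 = a.0 | (d.c.0 | (0 + 0 + (0 + 0))) | =a=> n1, =d=> n5
  n3 = (c.a.0 + (c.0 + a.0)) | (c.0 | (0 + 0 + (0 + 0))) | =a=> n4, =c=> n4, =c=> n5, =c=> n6
  n4 = 0 | (c.0 | (0 + 0 + (0 + 0))) | =c=> n7
  n5 = a.0 | (c.0 | (0 + 0 + (0 + 0))) | =a=> n4, =c=> n8
  n6 = (c.a.0 + (c.0 + a.0)) | (0 | (0 + 0 + (0 + 0))) | =a=> n7, =c=> n7, =c=> n8
  n7 = 0 | (0 | (0 + 0 + (0 + 0))) | stopped
  n8 = a.0 | (0 | (0 + 0 + (0 + 0))) | =a=> n7
Partition-refinement fixed point:
  B0 = {m0}
  B1 = {m3}
  B2 = {m5}
  B3 = {m4, n4}
  B4 = {m7, n7}
  B5 = {m8}
  B6 = {m6}
  B7 = {m2}
  B8 = {m1, n1}
  B9 = {n0}
  B10 = {n3}
  B11 = {n6}
  B12 = {n8}
  B13 = {n5}
  B14 = {n2}
m0 ∈ B0, n0 ∈ B9 → different blocks

P ≁ Q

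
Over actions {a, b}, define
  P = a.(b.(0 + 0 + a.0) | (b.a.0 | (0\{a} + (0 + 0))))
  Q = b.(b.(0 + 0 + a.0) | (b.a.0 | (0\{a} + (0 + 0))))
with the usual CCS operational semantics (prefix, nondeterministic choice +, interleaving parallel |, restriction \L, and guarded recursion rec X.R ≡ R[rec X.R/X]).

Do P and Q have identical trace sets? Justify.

trace-distinct — witness ⟨a⟩

Reachable graph of P (10 states):
  p0 = a.(b.(0 + 0 + a.0) | (b.a.0 | (0\{a} + (0 + 0)))) | =a=> p1
  p1 = b.(0 + 0 + a.0) | (b.a.0 | (0\{a} + (0 + 0))) | =b=> p2, =b=> p3
  p2 = (0 + 0 + a.0) | (b.a.0 | (0\{a} + (0 + 0))) | =a=> p4, =b=> p5
  p3 = b.(0 + 0 + a.0) | (a.0 | (0\{a} + (0 + 0))) | =a=> p6, =b=> p5
  p4 = 0 | (b.a.0 | (0\{a} + (0 + 0))) | =b=> p7
  p5 = (0 + 0 + a.0) | (a.0 | (0\{a} + (0 + 0))) | =a=> p7, =a=> p8
  p6 = b.(0 + 0 + a.0) | (0 | (0\{a} + (0 + 0))) | =b=> p8
  p7 = 0 | (a.0 | (0\{a} + (0 + 0))) | =a=> p9
  p8 = (0 + 0 + a.0) | (0 | (0\{a} + (0 + 0))) | =a=> p9
  p9 = 0 | (0 | (0\{a} + (0 + 0))) | ∅
Reachable graph of Q (10 states):
  q0 = b.(b.(0 + 0 + a.0) | (b.a.0 | (0\{a} + (0 + 0)))) | =b=> q1
  q1 = b.(0 + 0 + a.0) | (b.a.0 | (0\{a} + (0 + 0))) | =b=> q2, =b=> q3
  q2 = (0 + 0 + a.0) | (b.a.0 | (0\{a} + (0 + 0))) | =a=> q4, =b=> q5
  q3 = b.(0 + 0 + a.0) | (a.0 | (0\{a} + (0 + 0))) | =a=> q6, =b=> q5
  q4 = 0 | (b.a.0 | (0\{a} + (0 + 0))) | =b=> q7
  q5 = (0 + 0 + a.0) | (a.0 | (0\{a} + (0 + 0))) | =a=> q7, =a=> q8
  q6 = b.(0 + 0 + a.0) | (0 | (0\{a} + (0 + 0))) | =b=> q8
  q7 = 0 | (a.0 | (0\{a} + (0 + 0))) | =a=> q9
  q8 = (0 + 0 + a.0) | (0 | (0\{a} + (0 + 0))) | =a=> q9
  q9 = 0 | (0 | (0\{a} + (0 + 0))) | ∅
Run σ = ⟨a⟩ on P: start {p0}
  step 1 (a): {p1}
  P completes σ.
Run σ = ⟨a⟩ on Q: start {q0}
  step 1 (a): ∅ (Q stuck)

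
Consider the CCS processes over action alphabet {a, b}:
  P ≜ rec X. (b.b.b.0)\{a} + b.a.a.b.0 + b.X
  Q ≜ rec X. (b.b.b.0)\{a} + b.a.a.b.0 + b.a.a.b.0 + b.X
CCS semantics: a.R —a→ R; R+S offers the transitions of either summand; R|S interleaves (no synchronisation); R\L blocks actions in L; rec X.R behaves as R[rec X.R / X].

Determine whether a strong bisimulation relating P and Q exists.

bisimilar

P's transition system — 8 states:
  u0 = rec X. (b.b.b.0)\{a} + b.a.a.b.0 + b.X has moves ··b··> u0, ··b··> u1, ··b··> u2
  u1 = (b.b.0)\{a} has moves ··b··> u3
  u2 = a.a.b.0 has moves ··a··> u4
  u3 = (b.0)\{a} has moves ··b··> u5
  u4 = a.b.0 has moves ··a··> u6
  u5 = 0\{a} has moves (no moves)
  u6 = b.0 has moves ··b··> u7
  u7 = 0 has moves (no moves)
Q's transition system — 8 states:
  v0 = rec X. (b.b.b.0)\{a} + b.a.a.b.0 + b.a.a.b.0 + b.X has moves ··b··> v0, ··b··> v1, ··b··> v2
  v1 = (b.b.0)\{a} has moves ··b··> v3
  v2 = a.a.b.0 has moves ··a··> v4
  v3 = (b.0)\{a} has moves ··b··> v5
  v4 = a.b.0 has moves ··a··> v6
  v5 = 0\{a} has moves (no moves)
  v6 = b.0 has moves ··b··> v7
  v7 = 0 has moves (no moves)
Partition-refinement fixed point:
  B0 = {u0, v0}
  B1 = {u2, v2}
  B2 = {u4, v4}
  B3 = {u3, u6, v3, v6}
  B4 = {u5, u7, v5, v7}
  B5 = {u1, v1}
u0 ∈ B0, v0 ∈ B0 → same block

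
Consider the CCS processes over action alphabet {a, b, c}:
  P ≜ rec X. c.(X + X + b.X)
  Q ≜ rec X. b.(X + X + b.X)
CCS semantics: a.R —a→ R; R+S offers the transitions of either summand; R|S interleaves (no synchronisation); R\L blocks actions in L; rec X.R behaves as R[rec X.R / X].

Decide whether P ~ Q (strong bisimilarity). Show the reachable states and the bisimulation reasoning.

LTS(P): 2 reachable states
  p0 = rec X. c.(X + X + b.X) has moves =c=> p1
  p1 = (rec X. c.(X + X + b.X)) + (rec X. c.(X + X + b.X)) + b.(rec X. c.(X + X + b.X)) has moves =b=> p0, =c=> p1
LTS(Q): 2 reachable states
  q0 = rec X. b.(X + X + b.X) has moves =b=> q1
  q1 = (rec X. b.(X + X + b.X)) + (rec X. b.(X + X + b.X)) + b.(rec X. b.(X + X + b.X)) has moves =b=> q0, =b=> q1
Coarsest stable partition (strong bisimilarity classes):
  B0 = {p0}
  B1 = {p1}
  B2 = {q0, q1}
p0 ∈ B0, q0 ∈ B2 → different blocks

NO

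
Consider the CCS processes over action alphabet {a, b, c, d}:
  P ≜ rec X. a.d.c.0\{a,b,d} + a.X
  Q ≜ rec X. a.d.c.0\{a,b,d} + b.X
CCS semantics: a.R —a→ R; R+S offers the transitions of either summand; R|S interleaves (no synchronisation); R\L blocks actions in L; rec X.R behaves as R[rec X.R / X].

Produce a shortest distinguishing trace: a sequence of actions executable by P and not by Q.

Reachable graph of P (4 states):
  p0 = rec X. a.d.c.0\{a,b,d} + a.X has moves ··a··> p0, ··a··> p1
  p1 = d.c.0\{a,b,d} has moves ··d··> p2
  p2 = c.0\{a,b,d} has moves ··c··> p3
  p3 = 0\{a,b,d} has moves ∅
Reachable graph of Q (4 states):
  q0 = rec X. a.d.c.0\{a,b,d} + b.X has moves ··a··> q1, ··b··> q0
  q1 = d.c.0\{a,b,d} has moves ··d··> q2
  q2 = c.0\{a,b,d} has moves ··c··> q3
  q3 = 0\{a,b,d} has moves ∅
Trace ⟨aa⟩ through P, begin at {p0}:
  after a @ step 1: {p0, p1}
  after a @ step 2: {p0, p1}
  P completes σ.
Trace ⟨aa⟩ through Q, begin at {q0}:
  after a @ step 1: {q1}
  after a @ step 2: ∅ (Q stuck)

aa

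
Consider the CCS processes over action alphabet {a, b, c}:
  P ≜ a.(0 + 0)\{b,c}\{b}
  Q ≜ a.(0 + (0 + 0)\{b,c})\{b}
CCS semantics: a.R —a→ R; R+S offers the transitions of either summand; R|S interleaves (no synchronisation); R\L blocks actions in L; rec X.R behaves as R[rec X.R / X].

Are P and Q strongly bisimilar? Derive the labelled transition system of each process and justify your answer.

bisimilar

LTS(P): 2 reachable states
  p0 = a.(0 + 0)\{b,c}\{b} → ··a··> p1
  p1 = (0 + 0)\{b,c}\{b} → deadlocked
LTS(Q): 2 reachable states
  q0 = a.(0 + (0 + 0)\{b,c})\{b} → ··a··> q1
  q1 = (0 + (0 + 0)\{b,c})\{b} → deadlocked
Bisimilarity quotient blocks:
  B0 = {p0, q0}
  B1 = {p1, q1}
p0 ∈ B0, q0 ∈ B0 → same block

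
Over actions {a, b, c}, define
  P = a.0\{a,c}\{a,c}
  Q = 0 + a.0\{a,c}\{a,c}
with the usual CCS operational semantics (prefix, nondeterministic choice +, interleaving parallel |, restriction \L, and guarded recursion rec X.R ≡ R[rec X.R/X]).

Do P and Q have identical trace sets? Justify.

LTS(P): 2 reachable states
  u0 = a.0\{a,c}\{a,c} ⊢ ··a··> u1
  u1 = 0\{a,c}\{a,c} ⊢ deadlocked
LTS(Q): 2 reachable states
  v0 = 0 + a.0\{a,c}\{a,c} ⊢ ··a··> v1
  v1 = 0\{a,c}\{a,c} ⊢ deadlocked
Bisimilarity quotient blocks:
  B0 = {u0, v0}
  B1 = {u1, v1}
u0 ∈ B0, v0 ∈ B0 → same block
Bisimilar ⇒ trace-equivalent.

YES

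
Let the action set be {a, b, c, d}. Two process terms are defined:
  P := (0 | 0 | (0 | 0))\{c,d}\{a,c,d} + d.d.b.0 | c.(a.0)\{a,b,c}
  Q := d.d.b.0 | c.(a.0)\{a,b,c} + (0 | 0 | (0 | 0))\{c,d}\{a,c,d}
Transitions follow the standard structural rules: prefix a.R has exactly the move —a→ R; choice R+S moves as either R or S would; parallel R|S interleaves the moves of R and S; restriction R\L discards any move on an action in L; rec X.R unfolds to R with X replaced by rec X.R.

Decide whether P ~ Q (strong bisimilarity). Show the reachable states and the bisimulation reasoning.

P's transition system — 8 states:
  m0 = (0 | 0 | (0 | 0))\{c,d}\{a,c,d} + d.d.b.0 | c.(a.0)\{a,b,c} has moves —c→ m1, —d→ m2
  m1 = d.d.b.0 | (a.0)\{a,b,c} has moves —d→ m3
  m2 = d.b.0 | c.(a.0)\{a,b,c} has moves —c→ m3, —d→ m4
  m3 = d.b.0 | (a.0)\{a,b,c} has moves —d→ m5
  m4 = b.0 | c.(a.0)\{a,b,c} has moves —b→ m6, —c→ m5
  m5 = b.0 | (a.0)\{a,b,c} has moves —b→ m7
  m6 = 0 | c.(a.0)\{a,b,c} has moves —c→ m7
  m7 = 0 | (a.0)\{a,b,c} has moves ·
Q's transition system — 8 states:
  n0 = d.d.b.0 | c.(a.0)\{a,b,c} + (0 | 0 | (0 | 0))\{c,d}\{a,c,d} has moves —c→ n1, —d→ n2
  n1 = d.d.b.0 | (a.0)\{a,b,c} has moves —d→ n3
  n2 = d.b.0 | c.(a.0)\{a,b,c} has moves —c→ n3, —d→ n4
  n3 = d.b.0 | (a.0)\{a,b,c} has moves —d→ n5
  n4 = b.0 | c.(a.0)\{a,b,c} has moves —b→ n6, —c→ n5
  n5 = b.0 | (a.0)\{a,b,c} has moves —b→ n7
  n6 = 0 | c.(a.0)\{a,b,c} has moves —c→ n7
  n7 = 0 | (a.0)\{a,b,c} has moves ·
Partition-refinement fixed point:
  B0 = {m0, n0}
  B1 = {m1, n1}
  B2 = {m3, n3}
  B3 = {m5, n5}
  B4 = {m7, n7}
  B5 = {m2, n2}
  B6 = {m4, n4}
  B7 = {m6, n6}
m0 ∈ B0, n0 ∈ B0 → same block

P ~ Q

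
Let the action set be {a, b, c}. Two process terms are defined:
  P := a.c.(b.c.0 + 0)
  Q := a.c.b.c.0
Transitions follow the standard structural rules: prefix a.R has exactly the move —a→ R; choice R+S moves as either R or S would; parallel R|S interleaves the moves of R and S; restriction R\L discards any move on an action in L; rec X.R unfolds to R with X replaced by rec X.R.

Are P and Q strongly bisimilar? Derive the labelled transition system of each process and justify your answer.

YES

LTS(P): 5 reachable states
  s0 = a.c.(b.c.0 + 0) has moves =a=> s1
  s1 = c.(b.c.0 + 0) has moves =c=> s2
  s2 = b.c.0 + 0 has moves =b=> s3
  s3 = c.0 has moves =c=> s4
  s4 = 0 has moves deadlocked
LTS(Q): 5 reachable states
  t0 = a.c.b.c.0 has moves =a=> t1
  t1 = c.b.c.0 has moves =c=> t2
  t2 = b.c.0 has moves =b=> t3
  t3 = c.0 has moves =c=> t4
  t4 = 0 has moves deadlocked
Coarsest stable partition (strong bisimilarity classes):
  B0 = {s0, t0}
  B1 = {s1, t1}
  B2 = {s2, t2}
  B3 = {s3, t3}
  B4 = {s4, t4}
s0 ∈ B0, t0 ∈ B0 → same block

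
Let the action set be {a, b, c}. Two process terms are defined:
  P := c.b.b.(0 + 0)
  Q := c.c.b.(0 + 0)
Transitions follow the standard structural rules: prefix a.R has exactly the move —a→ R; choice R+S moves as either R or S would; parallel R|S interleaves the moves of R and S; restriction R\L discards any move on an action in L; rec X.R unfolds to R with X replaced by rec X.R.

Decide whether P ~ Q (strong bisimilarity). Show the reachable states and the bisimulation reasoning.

NO

Reachable graph of P (4 states):
  m0 = c.b.b.(0 + 0) ⊢ ··c··> m1
  m1 = b.b.(0 + 0) ⊢ ··b··> m2
  m2 = b.(0 + 0) ⊢ ··b··> m3
  m3 = 0 + 0 ⊢ ∅
Reachable graph of Q (4 states):
  n0 = c.c.b.(0 + 0) ⊢ ··c··> n1
  n1 = c.b.(0 + 0) ⊢ ··c··> n2
  n2 = b.(0 + 0) ⊢ ··b··> n3
  n3 = 0 + 0 ⊢ ∅
Bisimilarity quotient blocks:
  B0 = {m0}
  B1 = {m1}
  B2 = {m2, n2}
  B3 = {m3, n3}
  B4 = {n0}
  B5 = {n1}
m0 ∈ B0, n0 ∈ B4 → different blocks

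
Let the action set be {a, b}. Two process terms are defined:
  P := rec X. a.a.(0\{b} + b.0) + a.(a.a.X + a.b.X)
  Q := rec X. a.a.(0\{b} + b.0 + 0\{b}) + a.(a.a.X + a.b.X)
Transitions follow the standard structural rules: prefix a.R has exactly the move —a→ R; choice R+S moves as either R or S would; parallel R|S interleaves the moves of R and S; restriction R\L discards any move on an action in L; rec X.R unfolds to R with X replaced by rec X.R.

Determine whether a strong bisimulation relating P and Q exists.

Reachable graph of P (7 states):
  p0 = rec X. a.a.(0\{b} + b.0) + a.(a.a.X + a.b.X) ⊢ -a-> p1, -a-> p2
  p1 = a.(0\{b} + b.0) ⊢ -a-> p3
  p2 = a.a.(rec X. a.a.(0\{b} + b.0) + a.(a.a.X + a.b.X)) + a.b.(rec X. a.a.(0\{b} + b.0) + a.(a.a.X + a.b.X)) ⊢ -a-> p4, -a-> p5
  p3 = 0\{b} + b.0 ⊢ -b-> p6
  p4 = a.(rec X. a.a.(0\{b} + b.0) + a.(a.a.X + a.b.X)) ⊢ -a-> p0
  p5 = b.(rec X. a.a.(0\{b} + b.0) + a.(a.a.X + a.b.X)) ⊢ -b-> p0
  p6 = 0 ⊢ (no moves)
Reachable graph of Q (7 states):
  q0 = rec X. a.a.(0\{b} + b.0 + 0\{b}) + a.(a.a.X + a.b.X) ⊢ -a-> q1, -a-> q2
  q1 = a.(0\{b} + b.0 + 0\{b}) ⊢ -a-> q3
  q2 = a.a.(rec X. a.a.(0\{b} + b.0 + 0\{b}) + a.(a.a.X + a.b.X)) + a.b.(rec X. a.a.(0\{b} + b.0 + 0\{b}) + a.(a.a.X + a.b.X)) ⊢ -a-> q4, -a-> q5
  q3 = 0\{b} + b.0 + 0\{b} ⊢ -b-> q6
  q4 = a.(rec X. a.a.(0\{b} + b.0 + 0\{b}) + a.(a.a.X + a.b.X)) ⊢ -a-> q0
  q5 = b.(rec X. a.a.(0\{b} + b.0 + 0\{b}) + a.(a.a.X + a.b.X)) ⊢ -b-> q0
  q6 = 0 ⊢ (no moves)
Bisimilarity quotient blocks:
  B0 = {p0, q0}
  B1 = {p2, q2}
  B2 = {p5, q5}
  B3 = {p4, q4}
  B4 = {p1, q1}
  B5 = {p3, q3}
  B6 = {p6, q6}
p0 ∈ B0, q0 ∈ B0 → same block

YES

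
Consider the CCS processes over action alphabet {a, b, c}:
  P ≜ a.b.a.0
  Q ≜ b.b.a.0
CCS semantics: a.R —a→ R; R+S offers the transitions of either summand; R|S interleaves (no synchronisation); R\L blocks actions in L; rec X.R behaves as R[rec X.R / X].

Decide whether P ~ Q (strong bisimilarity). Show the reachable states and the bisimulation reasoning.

NO

P's transition system — 4 states:
  u0 = a.b.a.0 → =a=> u1
  u1 = b.a.0 → =b=> u2
  u2 = a.0 → =a=> u3
  u3 = 0 → (no moves)
Q's transition system — 4 states:
  v0 = b.b.a.0 → =b=> v1
  v1 = b.a.0 → =b=> v2
  v2 = a.0 → =a=> v3
  v3 = 0 → (no moves)
Bisimilarity quotient blocks:
  B0 = {u0}
  B1 = {u1, v1}
  B2 = {u2, v2}
  B3 = {u3, v3}
  B4 = {v0}
u0 ∈ B0, v0 ∈ B4 → different blocks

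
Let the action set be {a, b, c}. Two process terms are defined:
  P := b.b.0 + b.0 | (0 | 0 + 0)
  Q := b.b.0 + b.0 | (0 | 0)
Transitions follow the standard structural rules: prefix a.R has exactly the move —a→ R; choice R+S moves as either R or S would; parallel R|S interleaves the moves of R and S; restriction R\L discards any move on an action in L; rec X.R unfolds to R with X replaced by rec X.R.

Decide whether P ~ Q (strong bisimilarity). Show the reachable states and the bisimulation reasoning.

P's transition system — 4 states:
  p0 = b.b.0 + b.0 | (0 | 0 + 0) has moves =b=> p1, =b=> p2
  p1 = 0 | (0 | 0 + 0) has moves deadlocked
  p2 = b.0 has moves =b=> p3
  p3 = 0 has moves deadlocked
Q's transition system — 4 states:
  q0 = b.b.0 + b.0 | (0 | 0) has moves =b=> q1, =b=> q2
  q1 = 0 | (0 | 0) has moves deadlocked
  q2 = b.0 has moves =b=> q3
  q3 = 0 has moves deadlocked
Coarsest stable partition (strong bisimilarity classes):
  B0 = {p0, q0}
  B1 = {p1, p3, q1, q3}
  B2 = {p2, q2}
p0 ∈ B0, q0 ∈ B0 → same block

P ~ Q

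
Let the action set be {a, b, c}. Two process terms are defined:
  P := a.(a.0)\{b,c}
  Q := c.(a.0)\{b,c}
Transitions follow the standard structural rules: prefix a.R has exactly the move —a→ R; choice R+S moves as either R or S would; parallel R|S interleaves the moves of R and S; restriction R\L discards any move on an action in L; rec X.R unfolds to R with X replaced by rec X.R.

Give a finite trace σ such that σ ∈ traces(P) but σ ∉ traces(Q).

a

P's transition system — 3 states:
  p0 = a.(a.0)\{b,c} ⊢ ··a··> p1
  p1 = (a.0)\{b,c} ⊢ ··a··> p2
  p2 = 0\{b,c} ⊢ (no moves)
Q's transition system — 3 states:
  q0 = c.(a.0)\{b,c} ⊢ ··c··> q1
  q1 = (a.0)\{b,c} ⊢ ··a··> q2
  q2 = 0\{b,c} ⊢ (no moves)
Executing a from P (initial set {p0}):
  after a @ step 1: {p1}
  ✓ P
Executing a from Q (initial set {q0}):
  after a @ step 1: ∅ (Q stuck)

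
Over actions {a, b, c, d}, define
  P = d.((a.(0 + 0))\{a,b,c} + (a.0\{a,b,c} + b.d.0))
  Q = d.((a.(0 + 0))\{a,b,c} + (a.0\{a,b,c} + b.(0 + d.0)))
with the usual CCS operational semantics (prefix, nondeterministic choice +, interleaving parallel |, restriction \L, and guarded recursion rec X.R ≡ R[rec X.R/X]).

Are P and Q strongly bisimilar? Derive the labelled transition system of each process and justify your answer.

bisimilar

Reachable graph of P (5 states):
  u0 = d.((a.(0 + 0))\{a,b,c} + (a.0\{a,b,c} + b.d.0)) → =d=> u1
  u1 = (a.(0 + 0))\{a,b,c} + (a.0\{a,b,c} + b.d.0) → =a=> u2, =b=> u3
  u2 = 0\{a,b,c} → (no moves)
  u3 = d.0 → =d=> u4
  u4 = 0 → (no moves)
Reachable graph of Q (5 states):
  v0 = d.((a.(0 + 0))\{a,b,c} + (a.0\{a,b,c} + b.(0 + d.0))) → =d=> v1
  v1 = (a.(0 + 0))\{a,b,c} + (a.0\{a,b,c} + b.(0 + d.0)) → =a=> v2, =b=> v3
  v2 = 0\{a,b,c} → (no moves)
  v3 = 0 + d.0 → =d=> v4
  v4 = 0 → (no moves)
Partition-refinement fixed point:
  B0 = {u0, v0}
  B1 = {u1, v1}
  B2 = {u2, u4, v2, v4}
  B3 = {u3, v3}
u0 ∈ B0, v0 ∈ B0 → same block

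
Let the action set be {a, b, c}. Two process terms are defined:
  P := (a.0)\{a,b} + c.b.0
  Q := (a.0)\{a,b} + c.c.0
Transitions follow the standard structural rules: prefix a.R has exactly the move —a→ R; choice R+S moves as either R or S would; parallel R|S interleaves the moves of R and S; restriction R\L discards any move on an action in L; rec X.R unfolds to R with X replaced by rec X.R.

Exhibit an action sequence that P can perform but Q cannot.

cb

P's transition system — 3 states:
  s0 = (a.0)\{a,b} + c.b.0 has moves --c--▸ s1
  s1 = b.0 has moves --b--▸ s2
  s2 = 0 has moves deadlocked
Q's transition system — 3 states:
  t0 = (a.0)\{a,b} + c.c.0 has moves --c--▸ t1
  t1 = c.0 has moves --c--▸ t2
  t2 = 0 has moves deadlocked
Run σ = ⟨cb⟩ on P: start {s0}
  step 1 (c): {s1}
  step 2 (b): {s2}
  — P admits the full trace.
Run σ = ⟨cb⟩ on Q: start {t0}
  step 1 (c): {t1}
  step 2 (b): ∅  — Q cannot continue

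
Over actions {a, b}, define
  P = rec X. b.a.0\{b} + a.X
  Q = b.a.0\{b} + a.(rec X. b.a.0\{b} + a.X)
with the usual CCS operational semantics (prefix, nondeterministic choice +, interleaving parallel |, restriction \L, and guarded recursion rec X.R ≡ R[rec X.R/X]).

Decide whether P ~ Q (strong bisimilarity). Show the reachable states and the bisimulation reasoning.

bisimilar

Reachable graph of P (3 states):
  s0 = rec X. b.a.0\{b} + a.X ⊢ =a=> s0, =b=> s1
  s1 = a.0\{b} ⊢ =a=> s2
  s2 = 0\{b} ⊢ ·
Reachable graph of Q (4 states):
  t0 = b.a.0\{b} + a.(rec X. b.a.0\{b} + a.X) ⊢ =a=> t1, =b=> t2
  t1 = rec X. b.a.0\{b} + a.X ⊢ =a=> t1, =b=> t2
  t2 = a.0\{b} ⊢ =a=> t3
  t3 = 0\{b} ⊢ ·
Bisimilarity quotient blocks:
  B0 = {s0, t0, t1}
  B1 = {s1, t2}
  B2 = {s2, t3}
s0 ∈ B0, t0 ∈ B0 → same block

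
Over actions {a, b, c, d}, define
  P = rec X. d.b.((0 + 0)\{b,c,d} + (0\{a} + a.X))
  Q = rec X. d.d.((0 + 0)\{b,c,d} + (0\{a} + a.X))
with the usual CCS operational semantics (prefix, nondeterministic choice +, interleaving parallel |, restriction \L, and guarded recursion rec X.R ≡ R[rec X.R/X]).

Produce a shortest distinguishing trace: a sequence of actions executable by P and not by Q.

db

Reachable graph of P (3 states):
  s0 = rec X. d.b.((0 + 0)\{b,c,d} + (0\{a} + a.X)) | --d--▸ s1
  s1 = b.((0 + 0)\{b,c,d} + (0\{a} + a.(rec X. d.b.((0 + 0)\{b,c,d} + (0\{a} + a.X))))) | --b--▸ s2
  s2 = (0 + 0)\{b,c,d} + (0\{a} + a.(rec X. d.b.((0 + 0)\{b,c,d} + (0\{a} + a.X)))) | --a--▸ s0
Reachable graph of Q (3 states):
  t0 = rec X. d.d.((0 + 0)\{b,c,d} + (0\{a} + a.X)) | --d--▸ t1
  t1 = d.((0 + 0)\{b,c,d} + (0\{a} + a.(rec X. d.d.((0 + 0)\{b,c,d} + (0\{a} + a.X))))) | --d--▸ t2
  t2 = (0 + 0)\{b,c,d} + (0\{a} + a.(rec X. d.d.((0 + 0)\{b,c,d} + (0\{a} + a.X)))) | --a--▸ t0
Run σ = ⟨db⟩ on P: start {s0}
  after d @ step 1: {s1}
  after b @ step 2: {s2}
  — P admits the full trace.
Run σ = ⟨db⟩ on Q: start {t0}
  after d @ step 1: {t1}
  after b @ step 2: ∅ (Q stuck)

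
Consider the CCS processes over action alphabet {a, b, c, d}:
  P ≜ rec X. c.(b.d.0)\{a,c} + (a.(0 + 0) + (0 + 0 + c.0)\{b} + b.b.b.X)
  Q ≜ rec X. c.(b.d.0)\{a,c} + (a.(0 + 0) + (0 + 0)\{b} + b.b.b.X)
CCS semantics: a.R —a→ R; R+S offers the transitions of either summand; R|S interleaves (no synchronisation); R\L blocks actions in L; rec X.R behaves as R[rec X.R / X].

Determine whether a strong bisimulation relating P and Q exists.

P's transition system — 8 states:
  p0 = rec X. c.(b.d.0)\{a,c} + (a.(0 + 0) + (0 + 0 + c.0)\{b} + b.b.b.X) → -a-> p1, -b-> p2, -c-> p3, -c-> p4
  p1 = 0 + 0 → stopped
  p2 = b.b.(rec X. c.(b.d.0)\{a,c} + (a.(0 + 0) + (0 + 0 + c.0)\{b} + b.b.b.X)) → -b-> p5
  p3 = (b.d.0)\{a,c} → -b-> p6
  p4 = 0\{b} → stopped
  p5 = b.(rec X. c.(b.d.0)\{a,c} + (a.(0 + 0) + (0 + 0 + c.0)\{b} + b.b.b.X)) → -b-> p0
  p6 = (d.0)\{a,c} → -d-> p7
  p7 = 0\{a,c} → stopped
Q's transition system — 7 states:
  q0 = rec X. c.(b.d.0)\{a,c} + (a.(0 + 0) + (0 + 0)\{b} + b.b.b.X) → -a-> q1, -b-> q2, -c-> q3
  q1 = 0 + 0 → stopped
  q2 = b.b.(rec X. c.(b.d.0)\{a,c} + (a.(0 + 0) + (0 + 0)\{b} + b.b.b.X)) → -b-> q4
  q3 = (b.d.0)\{a,c} → -b-> q5
  q4 = b.(rec X. c.(b.d.0)\{a,c} + (a.(0 + 0) + (0 + 0)\{b} + b.b.b.X)) → -b-> q0
  q5 = (d.0)\{a,c} → -d-> q6
  q6 = 0\{a,c} → stopped
Coarsest stable partition (strong bisimilarity classes):
  B0 = {p0}
  B1 = {p1, p4, p7, q1, q6}
  B2 = {p2}
  B3 = {p5}
  B4 = {p3, q3}
  B5 = {p6, q5}
  B6 = {q0}
  B7 = {q2}
  B8 = {q4}
p0 ∈ B0, q0 ∈ B6 → different blocks

NO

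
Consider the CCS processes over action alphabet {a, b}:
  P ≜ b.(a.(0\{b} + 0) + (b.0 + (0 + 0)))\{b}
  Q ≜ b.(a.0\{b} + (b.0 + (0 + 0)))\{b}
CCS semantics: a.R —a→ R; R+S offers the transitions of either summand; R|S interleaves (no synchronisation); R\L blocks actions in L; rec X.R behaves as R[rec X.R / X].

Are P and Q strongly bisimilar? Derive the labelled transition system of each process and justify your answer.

LTS(P): 3 reachable states
  s0 = b.(a.(0\{b} + 0) + (b.0 + (0 + 0)))\{b} | --b--▸ s1
  s1 = (a.(0\{b} + 0) + (b.0 + (0 + 0)))\{b} | --a--▸ s2
  s2 = (0\{b} + 0)\{b} | (no moves)
LTS(Q): 3 reachable states
  t0 = b.(a.0\{b} + (b.0 + (0 + 0)))\{b} | --b--▸ t1
  t1 = (a.0\{b} + (b.0 + (0 + 0)))\{b} | --a--▸ t2
  t2 = 0\{b}\{b} | (no moves)
Bisimilarity quotient blocks:
  B0 = {s0, t0}
  B1 = {s1, t1}
  B2 = {s2, t2}
s0 ∈ B0, t0 ∈ B0 → same block

YES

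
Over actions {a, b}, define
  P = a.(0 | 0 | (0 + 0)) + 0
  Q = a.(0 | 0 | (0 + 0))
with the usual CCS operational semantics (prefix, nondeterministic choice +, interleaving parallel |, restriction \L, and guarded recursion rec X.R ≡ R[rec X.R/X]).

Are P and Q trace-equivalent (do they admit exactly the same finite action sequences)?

traces(P) = traces(Q)

P's transition system — 2 states:
  p0 = a.(0 | 0 | (0 + 0)) + 0 → ··a··> p1
  p1 = 0 | 0 | (0 + 0) → ·
Q's transition system — 2 states:
  q0 = a.(0 | 0 | (0 + 0)) → ··a··> q1
  q1 = 0 | 0 | (0 + 0) → ·
Coarsest stable partition (strong bisimilarity classes):
  B0 = {p0, q0}
  B1 = {p1, q1}
p0 ∈ B0, q0 ∈ B0 → same block
Bisimilar ⇒ trace-equivalent.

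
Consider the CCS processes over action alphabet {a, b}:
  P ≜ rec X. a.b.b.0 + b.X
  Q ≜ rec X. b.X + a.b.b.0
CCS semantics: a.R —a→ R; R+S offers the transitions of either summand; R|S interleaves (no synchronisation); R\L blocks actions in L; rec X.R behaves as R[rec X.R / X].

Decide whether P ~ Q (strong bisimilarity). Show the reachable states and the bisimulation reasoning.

Reachable graph of P (4 states):
  s0 = rec X. a.b.b.0 + b.X :: —a→ s1, —b→ s0
  s1 = b.b.0 :: —b→ s2
  s2 = b.0 :: —b→ s3
  s3 = 0 :: stopped
Reachable graph of Q (4 states):
  t0 = rec X. b.X + a.b.b.0 :: —a→ t1, —b→ t0
  t1 = b.b.0 :: —b→ t2
  t2 = b.0 :: —b→ t3
  t3 = 0 :: stopped
Coarsest stable partition (strong bisimilarity classes):
  B0 = {s0, t0}
  B1 = {s1, t1}
  B2 = {s2, t2}
  B3 = {s3, t3}
s0 ∈ B0, t0 ∈ B0 → same block

bisimilar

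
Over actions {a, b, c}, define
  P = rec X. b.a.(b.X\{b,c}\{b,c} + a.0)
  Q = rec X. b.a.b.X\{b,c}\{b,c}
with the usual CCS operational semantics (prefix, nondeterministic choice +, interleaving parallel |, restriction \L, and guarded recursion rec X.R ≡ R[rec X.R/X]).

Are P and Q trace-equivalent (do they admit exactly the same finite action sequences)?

NO — witness ⟨baa⟩

Reachable graph of P (5 states):
  u0 = rec X. b.a.(b.X\{b,c}\{b,c} + a.0) ⊢ --b--▸ u1
  u1 = a.(b.(rec X. b.a.(b.X\{b,c}\{b,c} + a.0))\{b,c}\{b,c} + a.0) ⊢ --a--▸ u2
  u2 = b.(rec X. b.a.(b.X\{b,c}\{b,c} + a.0))\{b,c}\{b,c} + a.0 ⊢ --a--▸ u3, --b--▸ u4
  u3 = 0 ⊢ ·
  u4 = (rec X. b.a.(b.X\{b,c}\{b,c} + a.0))\{b,c}\{b,c} ⊢ ·
Reachable graph of Q (4 states):
  v0 = rec X. b.a.b.X\{b,c}\{b,c} ⊢ --b--▸ v1
  v1 = a.b.(rec X. b.a.b.X\{b,c}\{b,c})\{b,c}\{b,c} ⊢ --a--▸ v2
  v2 = b.(rec X. b.a.b.X\{b,c}\{b,c})\{b,c}\{b,c} ⊢ --b--▸ v3
  v3 = (rec X. b.a.b.X\{b,c}\{b,c})\{b,c}\{b,c} ⊢ ·
Trace ⟨baa⟩ through P, begin at {u0}:
  step 1 (b): {u1}
  step 2 (a): {u2}
  step 3 (a): {u3}
  — P admits the full trace.
Trace ⟨baa⟩ through Q, begin at {v0}:
  step 1 (b): {v1}
  step 2 (a): {v2}
  step 3 (a): no successor for Q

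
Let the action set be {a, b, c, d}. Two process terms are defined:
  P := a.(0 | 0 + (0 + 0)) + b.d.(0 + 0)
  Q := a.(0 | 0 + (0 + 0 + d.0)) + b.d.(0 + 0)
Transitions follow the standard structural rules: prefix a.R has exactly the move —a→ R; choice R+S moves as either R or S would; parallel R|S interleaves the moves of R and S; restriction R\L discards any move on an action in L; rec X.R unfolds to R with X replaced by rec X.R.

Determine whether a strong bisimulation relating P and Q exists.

LTS(P): 4 reachable states
  m0 = a.(0 | 0 + (0 + 0)) + b.d.(0 + 0) has moves =a=> m1, =b=> m2
  m1 = 0 | 0 + (0 + 0) has moves deadlocked
  m2 = d.(0 + 0) has moves =d=> m3
  m3 = 0 + 0 has moves deadlocked
LTS(Q): 5 reachable states
  n0 = a.(0 | 0 + (0 + 0 + d.0)) + b.d.(0 + 0) has moves =a=> n1, =b=> n2
  n1 = 0 | 0 + (0 + 0 + d.0) has moves =d=> n3
  n2 = d.(0 + 0) has moves =d=> n4
  n3 = 0 has moves deadlocked
  n4 = 0 + 0 has moves deadlocked
Coarsest stable partition (strong bisimilarity classes):
  B0 = {m0}
  B1 = {m1, m3, n3, n4}
  B2 = {m2, n1, n2}
  B3 = {n0}
m0 ∈ B0, n0 ∈ B3 → different blocks

not bisimilar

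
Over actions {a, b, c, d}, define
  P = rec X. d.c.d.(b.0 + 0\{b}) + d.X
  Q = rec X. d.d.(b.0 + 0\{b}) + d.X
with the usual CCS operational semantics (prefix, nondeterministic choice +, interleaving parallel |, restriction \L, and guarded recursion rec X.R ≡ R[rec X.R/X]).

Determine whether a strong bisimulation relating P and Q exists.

P ≁ Q

P's transition system — 5 states:
  m0 = rec X. d.c.d.(b.0 + 0\{b}) + d.X has moves —d→ m0, —d→ m1
  m1 = c.d.(b.0 + 0\{b}) has moves —c→ m2
  m2 = d.(b.0 + 0\{b}) has moves —d→ m3
  m3 = b.0 + 0\{b} has moves —b→ m4
  m4 = 0 has moves stopped
Q's transition system — 4 states:
  n0 = rec X. d.d.(b.0 + 0\{b}) + d.X has moves —d→ n0, —d→ n1
  n1 = d.(b.0 + 0\{b}) has moves —d→ n2
  n2 = b.0 + 0\{b} has moves —b→ n3
  n3 = 0 has moves stopped
Bisimilarity quotient blocks:
  B0 = {m0}
  B1 = {m1}
  B2 = {m2, n1}
  B3 = {m3, n2}
  B4 = {m4, n3}
  B5 = {n0}
m0 ∈ B0, n0 ∈ B5 → different blocks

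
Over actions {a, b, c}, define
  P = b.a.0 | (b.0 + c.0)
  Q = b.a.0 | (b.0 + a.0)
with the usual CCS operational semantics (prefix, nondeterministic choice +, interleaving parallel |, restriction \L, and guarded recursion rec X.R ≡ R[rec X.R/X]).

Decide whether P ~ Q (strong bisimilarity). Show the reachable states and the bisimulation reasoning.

not bisimilar

Reachable graph of P (6 states):
  p0 = b.a.0 | (b.0 + c.0) :: --b--▸ p1, --b--▸ p2, --c--▸ p2
  p1 = a.0 | (b.0 + c.0) :: --a--▸ p3, --b--▸ p4, --c--▸ p4
  p2 = b.a.0 | 0 :: --b--▸ p4
  p3 = 0 | (b.0 + c.0) :: --b--▸ p5, --c--▸ p5
  p4 = a.0 | 0 :: --a--▸ p5
  p5 = 0 | 0 :: ·
Reachable graph of Q (6 states):
  q0 = b.a.0 | (b.0 + a.0) :: --a--▸ q1, --b--▸ q1, --b--▸ q2
  q1 = b.a.0 | 0 :: --b--▸ q3
  q2 = a.0 | (b.0 + a.0) :: --a--▸ q3, --a--▸ q4, --b--▸ q3
  q3 = a.0 | 0 :: --a--▸ q5
  q4 = 0 | (b.0 + a.0) :: --a--▸ q5, --b--▸ q5
  q5 = 0 | 0 :: ·
Coarsest stable partition (strong bisimilarity classes):
  B0 = {p0}
  B1 = {p2, q1}
  B2 = {p4, q3}
  B3 = {p5, q5}
  B4 = {p1}
  B5 = {p3}
  B6 = {q0}
  B7 = {q2}
  B8 = {q4}
p0 ∈ B0, q0 ∈ B6 → different blocks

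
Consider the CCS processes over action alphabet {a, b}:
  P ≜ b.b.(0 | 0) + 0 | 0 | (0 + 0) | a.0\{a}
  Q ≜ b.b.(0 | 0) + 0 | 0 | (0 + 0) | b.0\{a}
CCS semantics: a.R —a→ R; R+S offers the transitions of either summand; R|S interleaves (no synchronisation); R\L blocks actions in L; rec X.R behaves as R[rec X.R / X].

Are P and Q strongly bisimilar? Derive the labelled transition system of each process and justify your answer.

LTS(P): 4 reachable states
  p0 = b.b.(0 | 0) + 0 | 0 | (0 + 0) | a.0\{a} has moves --a--▸ p1, --b--▸ p2
  p1 = 0 | 0 | (0 + 0) | 0\{a} has moves ·
  p2 = b.(0 | 0) has moves --b--▸ p3
  p3 = 0 | 0 has moves ·
LTS(Q): 4 reachable states
  q0 = b.b.(0 | 0) + 0 | 0 | (0 + 0) | b.0\{a} has moves --b--▸ q1, --b--▸ q2
  q1 = 0 | 0 | (0 + 0) | 0\{a} has moves ·
  q2 = b.(0 | 0) has moves --b--▸ q3
  q3 = 0 | 0 has moves ·
Coarsest stable partition (strong bisimilarity classes):
  B0 = {p0}
  B1 = {p2, q2}
  B2 = {p1, p3, q1, q3}
  B3 = {q0}
p0 ∈ B0, q0 ∈ B3 → different blocks

NO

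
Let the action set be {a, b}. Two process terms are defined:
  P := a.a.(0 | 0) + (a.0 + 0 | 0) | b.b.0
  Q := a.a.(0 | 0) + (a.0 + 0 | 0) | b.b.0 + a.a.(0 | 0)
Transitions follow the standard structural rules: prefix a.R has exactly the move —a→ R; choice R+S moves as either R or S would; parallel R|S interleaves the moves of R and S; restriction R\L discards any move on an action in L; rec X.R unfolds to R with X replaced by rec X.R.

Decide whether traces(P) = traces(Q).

YES

Reachable graph of P (7 states):
  m0 = a.a.(0 | 0) + (a.0 + 0 | 0) | b.b.0 → --a--▸ m1, --a--▸ m2, --b--▸ m3
  m1 = 0 | b.b.0 → --b--▸ m4
  m2 = a.(0 | 0) → --a--▸ m5
  m3 = (a.0 + 0 | 0) | b.0 → --a--▸ m4, --b--▸ m6
  m4 = 0 | b.0 → --b--▸ m5
  m5 = 0 | 0 → stopped
  m6 = (a.0 + 0 | 0) | 0 → --a--▸ m5
Reachable graph of Q (7 states):
  n0 = a.a.(0 | 0) + (a.0 + 0 | 0) | b.b.0 + a.a.(0 | 0) → --a--▸ n1, --a--▸ n2, --b--▸ n3
  n1 = 0 | b.b.0 → --b--▸ n4
  n2 = a.(0 | 0) → --a--▸ n5
  n3 = (a.0 + 0 | 0) | b.0 → --a--▸ n4, --b--▸ n6
  n4 = 0 | b.0 → --b--▸ n5
  n5 = 0 | 0 → stopped
  n6 = (a.0 + 0 | 0) | 0 → --a--▸ n5
Coarsest stable partition (strong bisimilarity classes):
  B0 = {m0, n0}
  B1 = {m3, n3}
  B2 = {m4, n4}
  B3 = {m5, n5}
  B4 = {m2, m6, n2, n6}
  B5 = {m1, n1}
m0 ∈ B0, n0 ∈ B0 → same block
Bisimilar ⇒ trace-equivalent.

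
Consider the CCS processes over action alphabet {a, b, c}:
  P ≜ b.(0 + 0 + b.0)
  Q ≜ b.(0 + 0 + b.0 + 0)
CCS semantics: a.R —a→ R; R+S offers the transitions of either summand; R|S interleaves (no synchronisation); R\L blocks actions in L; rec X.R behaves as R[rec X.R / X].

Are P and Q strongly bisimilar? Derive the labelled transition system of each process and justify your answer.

Reachable graph of P (3 states):
  u0 = b.(0 + 0 + b.0) has moves =b=> u1
  u1 = 0 + 0 + b.0 has moves =b=> u2
  u2 = 0 has moves (no moves)
Reachable graph of Q (3 states):
  v0 = b.(0 + 0 + b.0 + 0) has moves =b=> v1
  v1 = 0 + 0 + b.0 + 0 has moves =b=> v2
  v2 = 0 has moves (no moves)
Coarsest stable partition (strong bisimilarity classes):
  B0 = {u0, v0}
  B1 = {u1, v1}
  B2 = {u2, v2}
u0 ∈ B0, v0 ∈ B0 → same block

YES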